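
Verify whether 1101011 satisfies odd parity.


Number of 1s: 5

Yes, parity is correct (5 ones)


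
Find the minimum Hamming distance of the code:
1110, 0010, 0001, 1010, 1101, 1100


Comparing all pairs, minimum distance: 1
Can detect 0 errors, correct 0 errors

1


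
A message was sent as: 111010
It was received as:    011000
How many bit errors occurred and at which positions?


XOR: 100010

2 error(s) at position(s): 0, 4


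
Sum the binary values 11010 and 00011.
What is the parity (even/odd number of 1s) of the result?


11010 = 26
00011 = 3
Sum = 29 = 11101
1s count = 4

even parity (4 ones in 11101)


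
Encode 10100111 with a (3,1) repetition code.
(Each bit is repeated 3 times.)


Each bit -> 3 copies

111000111000000111111111


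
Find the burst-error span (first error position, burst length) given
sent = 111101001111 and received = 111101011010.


XOR: 000000010101

Burst at position 7, length 5


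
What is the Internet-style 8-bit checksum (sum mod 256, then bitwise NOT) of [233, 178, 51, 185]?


Sum = 647 mod 256 = 135
Complement = 120

120


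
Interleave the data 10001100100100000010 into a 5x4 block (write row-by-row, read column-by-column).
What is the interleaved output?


Matrix:
  1000
  1100
  1001
  0000
  0010
Read columns: 11100010000000100100

11100010000000100100


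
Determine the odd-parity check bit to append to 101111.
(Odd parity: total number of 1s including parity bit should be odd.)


Number of 1s in data: 5
Parity bit: 0

0


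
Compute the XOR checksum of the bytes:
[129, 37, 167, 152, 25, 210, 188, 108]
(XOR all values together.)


XOR chain: 129 ^ 37 ^ 167 ^ 152 ^ 25 ^ 210 ^ 188 ^ 108 = 128

128


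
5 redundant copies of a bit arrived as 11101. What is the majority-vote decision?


Ones: 4 out of 5
Threshold: 3

1 (4/5 voted 1)


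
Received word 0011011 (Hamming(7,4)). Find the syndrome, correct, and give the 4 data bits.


Syndrome = 6: error at position 6

Data: 1001 (corrected bit 6)


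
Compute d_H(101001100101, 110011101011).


XOR: 011010001110
Count of 1s: 6

6


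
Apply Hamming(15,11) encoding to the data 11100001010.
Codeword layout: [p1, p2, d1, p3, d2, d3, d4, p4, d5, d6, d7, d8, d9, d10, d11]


Parity bits: p1=0, p2=1, p3=0, p4=0

011011000001010


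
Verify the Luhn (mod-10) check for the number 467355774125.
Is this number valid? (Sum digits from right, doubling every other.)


Luhn sum = 58
58 mod 10 = 8

Invalid (Luhn sum mod 10 = 8)


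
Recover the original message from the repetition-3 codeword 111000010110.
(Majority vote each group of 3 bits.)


Groups: 111, 000, 010, 110
Majority votes: 1001

1001


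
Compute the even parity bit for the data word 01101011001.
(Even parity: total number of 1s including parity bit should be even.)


Number of 1s in data: 6
Parity bit: 0

0


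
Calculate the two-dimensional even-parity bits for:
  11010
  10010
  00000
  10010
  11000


Row parities: 10000
Column parities: 00010

Row P: 10000, Col P: 00010, Corner: 1


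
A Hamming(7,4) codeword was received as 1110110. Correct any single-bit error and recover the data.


Syndrome = 3: error at position 3

Data: 0110 (corrected bit 3)


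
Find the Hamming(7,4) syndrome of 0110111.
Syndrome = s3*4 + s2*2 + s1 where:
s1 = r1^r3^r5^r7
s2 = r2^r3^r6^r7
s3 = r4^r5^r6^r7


s1=1, s2=0, s3=1

Syndrome = 5 (error at position 5)


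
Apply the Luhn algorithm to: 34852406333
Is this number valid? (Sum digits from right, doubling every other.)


Luhn sum = 45
45 mod 10 = 5

Invalid (Luhn sum mod 10 = 5)


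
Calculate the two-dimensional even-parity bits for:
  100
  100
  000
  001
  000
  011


Row parities: 110100
Column parities: 010

Row P: 110100, Col P: 010, Corner: 1


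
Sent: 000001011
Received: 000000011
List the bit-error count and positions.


XOR: 000001000

1 error(s) at position(s): 5


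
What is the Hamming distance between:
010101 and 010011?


XOR: 000110
Count of 1s: 2

2


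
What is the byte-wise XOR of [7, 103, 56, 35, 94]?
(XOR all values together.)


XOR chain: 7 ^ 103 ^ 56 ^ 35 ^ 94 = 37

37


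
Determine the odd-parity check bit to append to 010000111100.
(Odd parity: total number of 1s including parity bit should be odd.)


Number of 1s in data: 5
Parity bit: 0

0


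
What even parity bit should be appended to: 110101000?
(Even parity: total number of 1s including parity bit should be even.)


Number of 1s in data: 4
Parity bit: 0

0


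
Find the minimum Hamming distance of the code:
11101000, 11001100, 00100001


Comparing all pairs, minimum distance: 2
Can detect 1 errors, correct 0 errors

2


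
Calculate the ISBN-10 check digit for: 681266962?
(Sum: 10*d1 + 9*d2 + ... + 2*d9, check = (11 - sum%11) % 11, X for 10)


Weighted sum: 278
278 mod 11 = 3

Check digit: 8


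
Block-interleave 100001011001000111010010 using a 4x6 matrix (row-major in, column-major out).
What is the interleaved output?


Matrix:
  100001
  011001
  000111
  010010
Read columns: 100001010100001000111110

100001010100001000111110


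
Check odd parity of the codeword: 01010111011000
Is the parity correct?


Number of 1s: 7

Yes, parity is correct (7 ones)


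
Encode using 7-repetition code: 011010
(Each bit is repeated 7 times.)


Each bit -> 7 copies

000000011111111111111000000011111110000000


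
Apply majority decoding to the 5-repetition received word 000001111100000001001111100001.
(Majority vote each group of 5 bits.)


Groups: 00000, 11111, 00000, 00100, 11111, 00001
Majority votes: 010010

010010


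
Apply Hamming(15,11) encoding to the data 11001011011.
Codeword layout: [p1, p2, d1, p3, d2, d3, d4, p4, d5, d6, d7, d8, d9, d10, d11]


Parity bits: p1=1, p2=0, p3=0, p4=1

101010011011011


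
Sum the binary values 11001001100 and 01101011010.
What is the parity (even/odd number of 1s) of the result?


11001001100 = 1612
01101011010 = 858
Sum = 2470 = 100110100110
1s count = 6

even parity (6 ones in 100110100110)


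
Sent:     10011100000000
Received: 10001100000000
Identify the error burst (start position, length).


XOR: 00010000000000

Burst at position 3, length 1


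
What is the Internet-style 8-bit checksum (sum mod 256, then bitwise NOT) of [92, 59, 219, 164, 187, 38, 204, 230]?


Sum = 1193 mod 256 = 169
Complement = 86

86


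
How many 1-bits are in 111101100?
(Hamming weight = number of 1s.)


Counting 1s in 111101100

6


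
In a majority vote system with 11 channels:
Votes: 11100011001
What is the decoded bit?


Ones: 6 out of 11
Threshold: 6

1 (6/11 voted 1)


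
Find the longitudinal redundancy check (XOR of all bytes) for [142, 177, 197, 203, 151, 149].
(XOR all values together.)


XOR chain: 142 ^ 177 ^ 197 ^ 203 ^ 151 ^ 149 = 51

51


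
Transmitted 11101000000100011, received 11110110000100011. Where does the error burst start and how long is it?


XOR: 00011110000000000

Burst at position 3, length 4


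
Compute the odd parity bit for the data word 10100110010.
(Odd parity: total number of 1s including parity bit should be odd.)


Number of 1s in data: 5
Parity bit: 0

0


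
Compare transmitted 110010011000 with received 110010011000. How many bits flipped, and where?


XOR: 000000000000

0 errors (received matches sent)


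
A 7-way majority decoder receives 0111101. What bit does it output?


Ones: 5 out of 7
Threshold: 4

1 (5/7 voted 1)


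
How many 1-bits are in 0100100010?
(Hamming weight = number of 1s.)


Counting 1s in 0100100010

3


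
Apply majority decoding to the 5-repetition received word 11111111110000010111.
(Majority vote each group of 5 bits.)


Groups: 11111, 11111, 00000, 10111
Majority votes: 1101

1101


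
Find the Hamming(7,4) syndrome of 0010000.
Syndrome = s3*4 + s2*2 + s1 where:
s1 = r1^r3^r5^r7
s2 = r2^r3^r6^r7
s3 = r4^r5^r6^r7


s1=1, s2=1, s3=0

Syndrome = 3 (error at position 3)


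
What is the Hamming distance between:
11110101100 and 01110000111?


XOR: 10000101011
Count of 1s: 5

5


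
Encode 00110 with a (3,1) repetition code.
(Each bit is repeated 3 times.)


Each bit -> 3 copies

000000111111000


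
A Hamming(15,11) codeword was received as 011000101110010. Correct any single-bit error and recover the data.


Syndrome = 0: no error detected

Data: 10011110010 (no errors)


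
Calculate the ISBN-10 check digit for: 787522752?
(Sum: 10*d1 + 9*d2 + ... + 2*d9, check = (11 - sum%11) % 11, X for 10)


Weighted sum: 302
302 mod 11 = 5

Check digit: 6


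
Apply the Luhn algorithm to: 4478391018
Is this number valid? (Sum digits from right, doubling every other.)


Luhn sum = 52
52 mod 10 = 2

Invalid (Luhn sum mod 10 = 2)


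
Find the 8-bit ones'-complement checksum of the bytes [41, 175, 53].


Sum = 269 mod 256 = 13
Complement = 242

242


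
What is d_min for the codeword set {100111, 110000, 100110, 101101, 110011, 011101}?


Comparing all pairs, minimum distance: 1
Can detect 0 errors, correct 0 errors

1


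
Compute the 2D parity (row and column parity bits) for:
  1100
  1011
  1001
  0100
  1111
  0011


Row parities: 010100
Column parities: 0110

Row P: 010100, Col P: 0110, Corner: 0


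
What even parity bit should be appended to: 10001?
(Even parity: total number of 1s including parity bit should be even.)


Number of 1s in data: 2
Parity bit: 0

0


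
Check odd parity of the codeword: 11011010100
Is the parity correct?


Number of 1s: 6

No, parity error (6 ones)


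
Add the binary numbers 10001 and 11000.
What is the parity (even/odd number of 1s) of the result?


10001 = 17
11000 = 24
Sum = 41 = 101001
1s count = 3

odd parity (3 ones in 101001)


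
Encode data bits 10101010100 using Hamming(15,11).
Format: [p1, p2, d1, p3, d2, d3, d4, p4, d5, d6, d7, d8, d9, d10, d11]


Parity bits: p1=0, p2=1, p3=0, p4=1

011001011010100


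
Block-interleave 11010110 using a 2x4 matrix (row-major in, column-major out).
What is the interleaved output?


Matrix:
  1101
  0110
Read columns: 10110110

10110110


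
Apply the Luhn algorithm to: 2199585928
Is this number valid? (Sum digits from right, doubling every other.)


Luhn sum = 54
54 mod 10 = 4

Invalid (Luhn sum mod 10 = 4)


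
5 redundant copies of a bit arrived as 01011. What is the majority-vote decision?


Ones: 3 out of 5
Threshold: 3

1 (3/5 voted 1)


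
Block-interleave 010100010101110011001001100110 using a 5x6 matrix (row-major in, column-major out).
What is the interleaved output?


Matrix:
  010100
  010101
  110011
  001001
  100110
Read columns: 001011110000010110010010101110

001011110000010110010010101110


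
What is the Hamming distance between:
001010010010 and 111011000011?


XOR: 110001010001
Count of 1s: 5

5


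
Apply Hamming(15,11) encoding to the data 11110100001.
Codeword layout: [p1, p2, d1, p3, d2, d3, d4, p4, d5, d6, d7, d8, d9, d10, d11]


Parity bits: p1=0, p2=1, p3=0, p4=0

011011100100001


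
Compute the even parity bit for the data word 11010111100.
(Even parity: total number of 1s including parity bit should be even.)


Number of 1s in data: 7
Parity bit: 1

1


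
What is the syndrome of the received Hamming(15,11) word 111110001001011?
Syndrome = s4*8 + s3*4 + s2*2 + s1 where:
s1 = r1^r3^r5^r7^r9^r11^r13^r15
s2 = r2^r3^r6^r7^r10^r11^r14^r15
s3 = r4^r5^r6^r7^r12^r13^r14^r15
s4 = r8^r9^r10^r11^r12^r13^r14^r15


s1=1, s2=0, s3=1, s4=0

Syndrome = 5 (error at position 5)


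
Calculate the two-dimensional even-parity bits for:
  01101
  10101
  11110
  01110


Row parities: 1101
Column parities: 01000

Row P: 1101, Col P: 01000, Corner: 1


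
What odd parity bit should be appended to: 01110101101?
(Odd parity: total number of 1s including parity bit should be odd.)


Number of 1s in data: 7
Parity bit: 0

0


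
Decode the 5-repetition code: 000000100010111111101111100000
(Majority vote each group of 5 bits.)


Groups: 00000, 01000, 10111, 11110, 11111, 00000
Majority votes: 001110

001110


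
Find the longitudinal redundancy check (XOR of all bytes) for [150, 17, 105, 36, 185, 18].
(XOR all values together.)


XOR chain: 150 ^ 17 ^ 105 ^ 36 ^ 185 ^ 18 = 97

97


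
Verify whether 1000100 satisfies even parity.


Number of 1s: 2

Yes, parity is correct (2 ones)


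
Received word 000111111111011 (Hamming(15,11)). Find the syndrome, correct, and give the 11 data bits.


Syndrome = 13: error at position 13

Data: 01111111111 (corrected bit 13)


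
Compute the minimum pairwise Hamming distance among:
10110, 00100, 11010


Comparing all pairs, minimum distance: 2
Can detect 1 errors, correct 0 errors

2


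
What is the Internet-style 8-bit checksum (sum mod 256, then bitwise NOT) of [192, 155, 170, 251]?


Sum = 768 mod 256 = 0
Complement = 255

255


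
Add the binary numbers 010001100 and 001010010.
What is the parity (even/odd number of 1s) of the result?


010001100 = 140
001010010 = 82
Sum = 222 = 11011110
1s count = 6

even parity (6 ones in 11011110)


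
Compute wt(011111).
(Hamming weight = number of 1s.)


Counting 1s in 011111

5


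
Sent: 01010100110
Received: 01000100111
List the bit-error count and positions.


XOR: 00010000001

2 error(s) at position(s): 3, 10


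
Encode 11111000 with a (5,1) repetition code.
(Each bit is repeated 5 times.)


Each bit -> 5 copies

1111111111111111111111111000000000000000


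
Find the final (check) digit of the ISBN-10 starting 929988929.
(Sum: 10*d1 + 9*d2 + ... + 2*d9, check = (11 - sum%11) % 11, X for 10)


Weighted sum: 391
391 mod 11 = 6

Check digit: 5


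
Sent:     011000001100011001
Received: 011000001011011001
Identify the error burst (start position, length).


XOR: 000000000111000000

Burst at position 9, length 3


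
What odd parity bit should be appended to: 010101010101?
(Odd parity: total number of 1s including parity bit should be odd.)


Number of 1s in data: 6
Parity bit: 1

1


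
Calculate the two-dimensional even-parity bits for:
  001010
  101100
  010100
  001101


Row parities: 0101
Column parities: 111111

Row P: 0101, Col P: 111111, Corner: 0


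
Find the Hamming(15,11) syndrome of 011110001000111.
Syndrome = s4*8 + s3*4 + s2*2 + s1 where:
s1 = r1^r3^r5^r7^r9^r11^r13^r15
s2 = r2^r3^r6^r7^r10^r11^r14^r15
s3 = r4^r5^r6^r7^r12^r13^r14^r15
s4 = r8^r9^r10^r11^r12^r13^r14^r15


s1=1, s2=0, s3=1, s4=0

Syndrome = 5 (error at position 5)


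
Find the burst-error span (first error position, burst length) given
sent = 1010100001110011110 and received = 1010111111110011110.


XOR: 0000011110000000000

Burst at position 5, length 4


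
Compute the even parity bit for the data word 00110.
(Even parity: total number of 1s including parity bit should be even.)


Number of 1s in data: 2
Parity bit: 0

0


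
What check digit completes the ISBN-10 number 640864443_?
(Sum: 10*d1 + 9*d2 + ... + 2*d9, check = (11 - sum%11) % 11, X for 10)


Weighted sum: 242
242 mod 11 = 0

Check digit: 0


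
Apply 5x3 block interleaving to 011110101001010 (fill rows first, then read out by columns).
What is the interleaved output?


Matrix:
  011
  110
  101
  001
  010
Read columns: 011001100110110

011001100110110


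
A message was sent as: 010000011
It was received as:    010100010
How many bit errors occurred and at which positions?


XOR: 000100001

2 error(s) at position(s): 3, 8


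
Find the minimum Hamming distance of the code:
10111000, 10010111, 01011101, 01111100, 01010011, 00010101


Comparing all pairs, minimum distance: 2
Can detect 1 errors, correct 0 errors

2


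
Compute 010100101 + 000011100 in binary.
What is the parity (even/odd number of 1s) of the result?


010100101 = 165
000011100 = 28
Sum = 193 = 11000001
1s count = 3

odd parity (3 ones in 11000001)


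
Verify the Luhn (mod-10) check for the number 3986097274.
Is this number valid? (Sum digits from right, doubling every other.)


Luhn sum = 53
53 mod 10 = 3

Invalid (Luhn sum mod 10 = 3)


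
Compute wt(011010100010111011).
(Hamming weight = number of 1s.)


Counting 1s in 011010100010111011

10


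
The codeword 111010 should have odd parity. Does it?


Number of 1s: 4

No, parity error (4 ones)


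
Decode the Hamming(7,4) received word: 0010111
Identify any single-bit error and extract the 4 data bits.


Syndrome = 7: error at position 7

Data: 1110 (corrected bit 7)


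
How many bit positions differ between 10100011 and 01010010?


XOR: 11110001
Count of 1s: 5

5


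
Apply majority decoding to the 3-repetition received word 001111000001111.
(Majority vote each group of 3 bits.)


Groups: 001, 111, 000, 001, 111
Majority votes: 01001

01001


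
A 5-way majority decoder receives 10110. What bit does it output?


Ones: 3 out of 5
Threshold: 3

1 (3/5 voted 1)


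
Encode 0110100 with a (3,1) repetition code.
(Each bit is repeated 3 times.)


Each bit -> 3 copies

000111111000111000000


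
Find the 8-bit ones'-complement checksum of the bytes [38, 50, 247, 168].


Sum = 503 mod 256 = 247
Complement = 8

8


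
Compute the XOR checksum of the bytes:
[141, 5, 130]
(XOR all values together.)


XOR chain: 141 ^ 5 ^ 130 = 10

10


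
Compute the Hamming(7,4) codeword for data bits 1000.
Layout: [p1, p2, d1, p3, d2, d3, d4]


Parity bits: p1=1, p2=1, p3=0

1110000


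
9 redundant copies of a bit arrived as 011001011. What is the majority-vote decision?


Ones: 5 out of 9
Threshold: 5

1 (5/9 voted 1)


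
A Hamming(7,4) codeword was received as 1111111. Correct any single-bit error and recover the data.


Syndrome = 0: no error detected

Data: 1111 (no errors)


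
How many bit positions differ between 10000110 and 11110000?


XOR: 01110110
Count of 1s: 5

5


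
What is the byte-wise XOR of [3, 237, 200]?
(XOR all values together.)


XOR chain: 3 ^ 237 ^ 200 = 38

38


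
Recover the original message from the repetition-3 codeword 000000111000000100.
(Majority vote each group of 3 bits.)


Groups: 000, 000, 111, 000, 000, 100
Majority votes: 001000

001000


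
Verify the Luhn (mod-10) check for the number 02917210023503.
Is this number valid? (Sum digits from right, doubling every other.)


Luhn sum = 37
37 mod 10 = 7

Invalid (Luhn sum mod 10 = 7)


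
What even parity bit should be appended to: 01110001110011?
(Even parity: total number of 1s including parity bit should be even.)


Number of 1s in data: 8
Parity bit: 0

0


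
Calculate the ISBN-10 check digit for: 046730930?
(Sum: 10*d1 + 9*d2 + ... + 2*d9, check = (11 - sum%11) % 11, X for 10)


Weighted sum: 196
196 mod 11 = 9

Check digit: 2


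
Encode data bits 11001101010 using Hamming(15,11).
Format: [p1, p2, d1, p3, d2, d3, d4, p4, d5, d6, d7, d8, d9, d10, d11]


Parity bits: p1=1, p2=1, p3=1, p4=0

111110001101010


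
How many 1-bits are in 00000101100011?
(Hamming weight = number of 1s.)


Counting 1s in 00000101100011

5


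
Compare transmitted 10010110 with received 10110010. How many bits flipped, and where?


XOR: 00100100

2 error(s) at position(s): 2, 5


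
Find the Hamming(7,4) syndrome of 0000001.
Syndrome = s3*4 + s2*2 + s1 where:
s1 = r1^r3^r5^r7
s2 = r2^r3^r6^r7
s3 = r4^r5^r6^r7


s1=1, s2=1, s3=1

Syndrome = 7 (error at position 7)


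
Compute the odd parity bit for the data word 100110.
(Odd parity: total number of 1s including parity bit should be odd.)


Number of 1s in data: 3
Parity bit: 0

0


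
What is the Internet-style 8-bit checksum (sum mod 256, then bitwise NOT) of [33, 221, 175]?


Sum = 429 mod 256 = 173
Complement = 82

82


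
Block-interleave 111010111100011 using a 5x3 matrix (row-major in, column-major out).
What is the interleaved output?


Matrix:
  111
  010
  111
  100
  011
Read columns: 101101110110101

101101110110101


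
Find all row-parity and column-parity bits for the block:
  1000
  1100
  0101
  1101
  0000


Row parities: 10010
Column parities: 1100

Row P: 10010, Col P: 1100, Corner: 0


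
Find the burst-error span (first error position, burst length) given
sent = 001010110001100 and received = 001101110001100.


XOR: 000111000000000

Burst at position 3, length 3


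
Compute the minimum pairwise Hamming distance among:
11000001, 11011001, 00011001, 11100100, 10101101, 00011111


Comparing all pairs, minimum distance: 2
Can detect 1 errors, correct 0 errors

2


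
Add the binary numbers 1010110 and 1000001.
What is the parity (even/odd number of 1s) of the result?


1010110 = 86
1000001 = 65
Sum = 151 = 10010111
1s count = 5

odd parity (5 ones in 10010111)


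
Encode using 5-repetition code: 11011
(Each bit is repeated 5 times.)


Each bit -> 5 copies

1111111111000001111111111


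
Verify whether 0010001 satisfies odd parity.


Number of 1s: 2

No, parity error (2 ones)


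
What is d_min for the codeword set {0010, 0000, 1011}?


Comparing all pairs, minimum distance: 1
Can detect 0 errors, correct 0 errors

1


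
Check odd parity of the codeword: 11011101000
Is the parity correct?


Number of 1s: 6

No, parity error (6 ones)


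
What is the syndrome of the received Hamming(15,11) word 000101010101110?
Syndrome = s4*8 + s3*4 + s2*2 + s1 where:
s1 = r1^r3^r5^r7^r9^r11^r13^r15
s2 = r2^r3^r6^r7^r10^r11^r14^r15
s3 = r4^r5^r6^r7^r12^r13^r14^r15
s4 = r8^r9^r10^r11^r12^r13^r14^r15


s1=1, s2=1, s3=1, s4=1

Syndrome = 15 (error at position 15)


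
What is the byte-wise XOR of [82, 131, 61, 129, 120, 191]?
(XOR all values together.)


XOR chain: 82 ^ 131 ^ 61 ^ 129 ^ 120 ^ 191 = 170

170


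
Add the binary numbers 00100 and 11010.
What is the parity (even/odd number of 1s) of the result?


00100 = 4
11010 = 26
Sum = 30 = 11110
1s count = 4

even parity (4 ones in 11110)


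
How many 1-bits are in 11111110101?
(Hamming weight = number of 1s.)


Counting 1s in 11111110101

9


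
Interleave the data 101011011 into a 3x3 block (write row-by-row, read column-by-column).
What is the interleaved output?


Matrix:
  101
  011
  011
Read columns: 100011111

100011111


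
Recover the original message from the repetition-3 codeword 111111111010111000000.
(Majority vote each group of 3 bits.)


Groups: 111, 111, 111, 010, 111, 000, 000
Majority votes: 1110100

1110100


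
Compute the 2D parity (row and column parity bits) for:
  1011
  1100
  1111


Row parities: 100
Column parities: 1000

Row P: 100, Col P: 1000, Corner: 1


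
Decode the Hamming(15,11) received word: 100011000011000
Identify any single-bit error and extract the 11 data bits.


Syndrome = 5: error at position 5

Data: 00100011000 (corrected bit 5)


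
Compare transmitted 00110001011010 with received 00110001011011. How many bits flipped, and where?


XOR: 00000000000001

1 error(s) at position(s): 13


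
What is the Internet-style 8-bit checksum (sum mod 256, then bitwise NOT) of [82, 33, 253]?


Sum = 368 mod 256 = 112
Complement = 143

143


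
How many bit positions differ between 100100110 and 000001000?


XOR: 100101110
Count of 1s: 5

5


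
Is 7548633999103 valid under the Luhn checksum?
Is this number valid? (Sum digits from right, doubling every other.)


Luhn sum = 65
65 mod 10 = 5

Invalid (Luhn sum mod 10 = 5)


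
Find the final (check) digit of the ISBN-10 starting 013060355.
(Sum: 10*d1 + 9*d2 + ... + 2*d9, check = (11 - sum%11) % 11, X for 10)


Weighted sum: 106
106 mod 11 = 7

Check digit: 4


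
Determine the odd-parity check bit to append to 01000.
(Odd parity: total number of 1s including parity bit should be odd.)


Number of 1s in data: 1
Parity bit: 0

0


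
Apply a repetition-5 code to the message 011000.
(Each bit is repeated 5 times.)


Each bit -> 5 copies

000001111111111000000000000000


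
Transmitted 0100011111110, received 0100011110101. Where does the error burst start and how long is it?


XOR: 0000000001011

Burst at position 9, length 4


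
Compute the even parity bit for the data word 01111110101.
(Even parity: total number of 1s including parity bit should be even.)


Number of 1s in data: 8
Parity bit: 0

0


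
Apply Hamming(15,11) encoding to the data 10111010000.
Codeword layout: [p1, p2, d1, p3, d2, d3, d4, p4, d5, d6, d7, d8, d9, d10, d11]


Parity bits: p1=0, p2=0, p3=0, p4=0

001001101010000


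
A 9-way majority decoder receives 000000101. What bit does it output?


Ones: 2 out of 9
Threshold: 5

0 (2/9 voted 1)


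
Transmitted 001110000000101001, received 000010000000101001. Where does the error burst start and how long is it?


XOR: 001100000000000000

Burst at position 2, length 2


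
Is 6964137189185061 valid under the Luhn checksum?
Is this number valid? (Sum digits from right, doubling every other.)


Luhn sum = 61
61 mod 10 = 1

Invalid (Luhn sum mod 10 = 1)


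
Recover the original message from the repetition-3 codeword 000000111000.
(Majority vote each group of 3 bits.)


Groups: 000, 000, 111, 000
Majority votes: 0010

0010


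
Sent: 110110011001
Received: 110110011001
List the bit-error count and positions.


XOR: 000000000000

0 errors (received matches sent)


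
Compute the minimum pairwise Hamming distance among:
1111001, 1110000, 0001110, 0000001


Comparing all pairs, minimum distance: 2
Can detect 1 errors, correct 0 errors

2


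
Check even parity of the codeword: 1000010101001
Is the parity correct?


Number of 1s: 5

No, parity error (5 ones)


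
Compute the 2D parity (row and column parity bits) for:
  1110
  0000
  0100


Row parities: 101
Column parities: 1010

Row P: 101, Col P: 1010, Corner: 0


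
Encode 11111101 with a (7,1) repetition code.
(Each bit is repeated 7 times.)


Each bit -> 7 copies

11111111111111111111111111111111111111111100000001111111


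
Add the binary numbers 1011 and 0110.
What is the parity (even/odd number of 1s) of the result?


1011 = 11
0110 = 6
Sum = 17 = 10001
1s count = 2

even parity (2 ones in 10001)


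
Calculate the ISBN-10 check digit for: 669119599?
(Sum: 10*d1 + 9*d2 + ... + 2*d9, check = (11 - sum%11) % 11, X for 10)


Weighted sum: 309
309 mod 11 = 1

Check digit: X


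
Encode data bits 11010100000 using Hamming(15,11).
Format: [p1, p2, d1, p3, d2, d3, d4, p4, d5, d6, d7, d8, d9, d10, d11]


Parity bits: p1=1, p2=1, p3=0, p4=1

111010110100000


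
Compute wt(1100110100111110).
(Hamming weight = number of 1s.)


Counting 1s in 1100110100111110

10


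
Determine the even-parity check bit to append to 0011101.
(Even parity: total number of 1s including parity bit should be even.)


Number of 1s in data: 4
Parity bit: 0

0


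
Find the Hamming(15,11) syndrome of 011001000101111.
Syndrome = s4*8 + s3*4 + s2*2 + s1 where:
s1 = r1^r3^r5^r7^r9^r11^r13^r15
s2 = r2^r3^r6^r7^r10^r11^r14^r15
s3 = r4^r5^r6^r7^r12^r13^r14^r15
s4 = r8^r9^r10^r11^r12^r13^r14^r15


s1=1, s2=0, s3=1, s4=1

Syndrome = 13 (error at position 13)


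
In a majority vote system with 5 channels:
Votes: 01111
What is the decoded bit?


Ones: 4 out of 5
Threshold: 3

1 (4/5 voted 1)


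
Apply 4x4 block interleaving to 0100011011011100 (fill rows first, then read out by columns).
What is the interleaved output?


Matrix:
  0100
  0110
  1101
  1100
Read columns: 0011111101000010

0011111101000010


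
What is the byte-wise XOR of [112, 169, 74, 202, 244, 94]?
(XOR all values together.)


XOR chain: 112 ^ 169 ^ 74 ^ 202 ^ 244 ^ 94 = 243

243


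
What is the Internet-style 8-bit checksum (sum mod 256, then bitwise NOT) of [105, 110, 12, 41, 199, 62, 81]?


Sum = 610 mod 256 = 98
Complement = 157

157


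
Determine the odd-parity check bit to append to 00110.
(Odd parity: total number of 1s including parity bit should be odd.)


Number of 1s in data: 2
Parity bit: 1

1


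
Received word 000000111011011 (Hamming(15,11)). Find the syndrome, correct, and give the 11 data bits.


Syndrome = 0: no error detected

Data: 00011011011 (no errors)


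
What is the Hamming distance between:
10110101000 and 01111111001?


XOR: 11001010001
Count of 1s: 5

5


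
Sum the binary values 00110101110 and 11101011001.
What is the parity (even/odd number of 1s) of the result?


00110101110 = 430
11101011001 = 1881
Sum = 2311 = 100100000111
1s count = 5

odd parity (5 ones in 100100000111)


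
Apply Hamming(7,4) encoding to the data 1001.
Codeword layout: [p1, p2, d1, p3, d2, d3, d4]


Parity bits: p1=0, p2=0, p3=1

0011001


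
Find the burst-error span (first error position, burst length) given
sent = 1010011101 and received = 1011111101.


XOR: 0001100000

Burst at position 3, length 2


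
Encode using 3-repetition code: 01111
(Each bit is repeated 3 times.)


Each bit -> 3 copies

000111111111111


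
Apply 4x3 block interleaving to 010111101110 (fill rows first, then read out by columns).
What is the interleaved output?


Matrix:
  010
  111
  101
  110
Read columns: 011111010110

011111010110


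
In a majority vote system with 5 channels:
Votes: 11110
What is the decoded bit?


Ones: 4 out of 5
Threshold: 3

1 (4/5 voted 1)


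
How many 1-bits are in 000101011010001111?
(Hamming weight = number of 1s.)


Counting 1s in 000101011010001111

9


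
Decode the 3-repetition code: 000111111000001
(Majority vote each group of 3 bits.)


Groups: 000, 111, 111, 000, 001
Majority votes: 01100

01100


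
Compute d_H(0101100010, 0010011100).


XOR: 0111111110
Count of 1s: 8

8


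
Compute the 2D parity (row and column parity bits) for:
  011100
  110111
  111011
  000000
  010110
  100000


Row parities: 111011
Column parities: 100110

Row P: 111011, Col P: 100110, Corner: 1


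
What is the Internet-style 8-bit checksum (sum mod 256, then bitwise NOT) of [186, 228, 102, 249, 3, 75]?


Sum = 843 mod 256 = 75
Complement = 180

180


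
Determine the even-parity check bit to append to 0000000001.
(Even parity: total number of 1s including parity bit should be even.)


Number of 1s in data: 1
Parity bit: 1

1


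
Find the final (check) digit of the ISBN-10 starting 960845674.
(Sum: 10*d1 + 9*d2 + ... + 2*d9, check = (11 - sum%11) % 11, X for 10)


Weighted sum: 302
302 mod 11 = 5

Check digit: 6


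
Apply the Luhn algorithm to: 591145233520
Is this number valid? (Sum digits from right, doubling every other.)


Luhn sum = 48
48 mod 10 = 8

Invalid (Luhn sum mod 10 = 8)


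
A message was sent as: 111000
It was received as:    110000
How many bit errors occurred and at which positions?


XOR: 001000

1 error(s) at position(s): 2


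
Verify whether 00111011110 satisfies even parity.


Number of 1s: 7

No, parity error (7 ones)


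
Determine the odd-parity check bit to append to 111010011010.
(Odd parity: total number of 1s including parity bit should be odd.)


Number of 1s in data: 7
Parity bit: 0

0


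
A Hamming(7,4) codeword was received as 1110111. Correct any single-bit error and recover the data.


Syndrome = 4: error at position 4

Data: 1111 (corrected bit 4)


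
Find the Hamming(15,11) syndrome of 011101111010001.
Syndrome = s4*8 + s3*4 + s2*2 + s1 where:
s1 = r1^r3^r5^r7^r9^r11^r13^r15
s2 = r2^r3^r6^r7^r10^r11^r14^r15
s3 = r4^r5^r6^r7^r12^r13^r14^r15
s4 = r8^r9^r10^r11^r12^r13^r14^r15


s1=1, s2=0, s3=0, s4=0

Syndrome = 1 (error at position 1)


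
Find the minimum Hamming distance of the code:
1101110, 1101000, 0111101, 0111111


Comparing all pairs, minimum distance: 1
Can detect 0 errors, correct 0 errors

1


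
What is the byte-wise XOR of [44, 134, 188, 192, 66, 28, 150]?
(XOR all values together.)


XOR chain: 44 ^ 134 ^ 188 ^ 192 ^ 66 ^ 28 ^ 150 = 30

30


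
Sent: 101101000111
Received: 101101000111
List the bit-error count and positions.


XOR: 000000000000

0 errors (received matches sent)


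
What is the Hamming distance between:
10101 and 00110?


XOR: 10011
Count of 1s: 3

3


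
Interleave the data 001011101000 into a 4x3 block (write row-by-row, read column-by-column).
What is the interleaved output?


Matrix:
  001
  011
  101
  000
Read columns: 001001001110

001001001110


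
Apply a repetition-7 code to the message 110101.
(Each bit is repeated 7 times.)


Each bit -> 7 copies

111111111111110000000111111100000001111111


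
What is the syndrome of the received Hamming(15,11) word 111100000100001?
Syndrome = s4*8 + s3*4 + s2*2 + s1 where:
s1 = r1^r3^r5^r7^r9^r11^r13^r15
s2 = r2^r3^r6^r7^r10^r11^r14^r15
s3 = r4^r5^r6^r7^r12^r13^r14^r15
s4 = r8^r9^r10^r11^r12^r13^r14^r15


s1=1, s2=0, s3=0, s4=0

Syndrome = 1 (error at position 1)


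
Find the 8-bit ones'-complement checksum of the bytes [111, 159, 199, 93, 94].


Sum = 656 mod 256 = 144
Complement = 111

111


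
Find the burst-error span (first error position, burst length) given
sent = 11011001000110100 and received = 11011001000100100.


XOR: 00000000000010000

Burst at position 12, length 1


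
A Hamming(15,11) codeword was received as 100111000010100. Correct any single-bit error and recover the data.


Syndrome = 0: no error detected

Data: 01100010100 (no errors)


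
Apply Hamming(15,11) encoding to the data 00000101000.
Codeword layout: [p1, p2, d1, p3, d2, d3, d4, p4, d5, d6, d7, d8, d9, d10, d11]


Parity bits: p1=0, p2=1, p3=1, p4=0

010100000101000


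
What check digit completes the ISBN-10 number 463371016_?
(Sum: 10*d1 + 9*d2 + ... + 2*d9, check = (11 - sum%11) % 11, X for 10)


Weighted sum: 201
201 mod 11 = 3

Check digit: 8


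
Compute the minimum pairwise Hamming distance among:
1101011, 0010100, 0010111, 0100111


Comparing all pairs, minimum distance: 2
Can detect 1 errors, correct 0 errors

2


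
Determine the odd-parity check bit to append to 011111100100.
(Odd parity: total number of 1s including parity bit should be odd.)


Number of 1s in data: 7
Parity bit: 0

0


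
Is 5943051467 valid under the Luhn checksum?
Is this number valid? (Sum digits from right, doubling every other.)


Luhn sum = 42
42 mod 10 = 2

Invalid (Luhn sum mod 10 = 2)


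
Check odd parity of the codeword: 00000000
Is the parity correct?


Number of 1s: 0

No, parity error (0 ones)


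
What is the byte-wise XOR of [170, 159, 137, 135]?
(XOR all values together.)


XOR chain: 170 ^ 159 ^ 137 ^ 135 = 59

59


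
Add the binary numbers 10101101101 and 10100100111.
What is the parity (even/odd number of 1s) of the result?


10101101101 = 1389
10100100111 = 1319
Sum = 2708 = 101010010100
1s count = 5

odd parity (5 ones in 101010010100)


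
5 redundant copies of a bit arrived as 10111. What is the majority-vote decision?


Ones: 4 out of 5
Threshold: 3

1 (4/5 voted 1)


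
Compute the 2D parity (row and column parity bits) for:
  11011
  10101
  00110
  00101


Row parities: 0100
Column parities: 01101

Row P: 0100, Col P: 01101, Corner: 1


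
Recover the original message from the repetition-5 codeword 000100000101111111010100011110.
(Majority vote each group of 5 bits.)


Groups: 00010, 00001, 01111, 11101, 01000, 11110
Majority votes: 001101

001101


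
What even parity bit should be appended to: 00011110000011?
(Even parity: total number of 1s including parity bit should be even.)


Number of 1s in data: 6
Parity bit: 0

0


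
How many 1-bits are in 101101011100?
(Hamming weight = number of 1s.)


Counting 1s in 101101011100

7


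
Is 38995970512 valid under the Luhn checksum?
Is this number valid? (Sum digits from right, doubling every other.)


Luhn sum = 58
58 mod 10 = 8

Invalid (Luhn sum mod 10 = 8)


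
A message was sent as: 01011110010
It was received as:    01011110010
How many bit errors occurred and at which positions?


XOR: 00000000000

0 errors (received matches sent)


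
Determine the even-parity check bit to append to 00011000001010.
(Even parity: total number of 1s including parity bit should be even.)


Number of 1s in data: 4
Parity bit: 0

0


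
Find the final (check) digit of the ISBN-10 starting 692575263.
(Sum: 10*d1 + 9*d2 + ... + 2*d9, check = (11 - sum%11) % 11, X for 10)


Weighted sum: 291
291 mod 11 = 5

Check digit: 6


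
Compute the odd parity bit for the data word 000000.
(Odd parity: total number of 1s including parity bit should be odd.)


Number of 1s in data: 0
Parity bit: 1

1


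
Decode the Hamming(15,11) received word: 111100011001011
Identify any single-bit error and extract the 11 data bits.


Syndrome = 8: error at position 8

Data: 10001001011 (corrected bit 8)


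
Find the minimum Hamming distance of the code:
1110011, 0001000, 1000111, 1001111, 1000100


Comparing all pairs, minimum distance: 1
Can detect 0 errors, correct 0 errors

1


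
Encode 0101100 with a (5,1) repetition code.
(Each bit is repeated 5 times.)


Each bit -> 5 copies

00000111110000011111111110000000000


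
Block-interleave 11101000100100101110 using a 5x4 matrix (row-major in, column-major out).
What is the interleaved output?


Matrix:
  1110
  1000
  1001
  0010
  1110
Read columns: 11101100011001100100

11101100011001100100


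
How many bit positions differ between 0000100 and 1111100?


XOR: 1111000
Count of 1s: 4

4


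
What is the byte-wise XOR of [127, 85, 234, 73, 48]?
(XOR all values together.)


XOR chain: 127 ^ 85 ^ 234 ^ 73 ^ 48 = 185

185


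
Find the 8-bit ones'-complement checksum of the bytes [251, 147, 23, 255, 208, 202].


Sum = 1086 mod 256 = 62
Complement = 193

193


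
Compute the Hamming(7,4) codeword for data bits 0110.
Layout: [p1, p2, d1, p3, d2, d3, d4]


Parity bits: p1=1, p2=1, p3=0

1100110


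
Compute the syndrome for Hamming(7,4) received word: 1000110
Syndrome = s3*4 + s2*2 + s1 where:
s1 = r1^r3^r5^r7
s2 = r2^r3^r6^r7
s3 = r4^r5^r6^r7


s1=0, s2=1, s3=0

Syndrome = 2 (error at position 2)


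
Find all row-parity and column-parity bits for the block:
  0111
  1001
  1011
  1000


Row parities: 1011
Column parities: 1101

Row P: 1011, Col P: 1101, Corner: 1


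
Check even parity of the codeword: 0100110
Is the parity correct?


Number of 1s: 3

No, parity error (3 ones)


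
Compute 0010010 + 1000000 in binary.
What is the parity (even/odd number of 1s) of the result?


0010010 = 18
1000000 = 64
Sum = 82 = 1010010
1s count = 3

odd parity (3 ones in 1010010)


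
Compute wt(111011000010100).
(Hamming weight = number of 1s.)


Counting 1s in 111011000010100

7


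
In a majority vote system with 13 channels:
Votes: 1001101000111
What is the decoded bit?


Ones: 7 out of 13
Threshold: 7

1 (7/13 voted 1)


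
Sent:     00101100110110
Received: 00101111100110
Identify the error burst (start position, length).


XOR: 00000011010000

Burst at position 6, length 4


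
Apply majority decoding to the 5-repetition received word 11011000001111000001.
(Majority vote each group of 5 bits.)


Groups: 11011, 00000, 11110, 00001
Majority votes: 1010

1010


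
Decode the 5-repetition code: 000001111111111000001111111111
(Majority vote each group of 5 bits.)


Groups: 00000, 11111, 11111, 00000, 11111, 11111
Majority votes: 011011

011011
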